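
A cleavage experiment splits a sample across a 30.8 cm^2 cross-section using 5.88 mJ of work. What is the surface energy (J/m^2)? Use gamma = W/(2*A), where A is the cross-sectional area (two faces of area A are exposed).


Convert: A = 30.8 cm^2 = 0.00308 m^2, W = 5.88 mJ = 0.00588 J
Cleaving exposes two faces of area A, so total new surface = 2*A and gamma = W / (2*A)
gamma = 0.00588 / (2 * 0.00308)
gamma = 0.955 J/m^2

0.955


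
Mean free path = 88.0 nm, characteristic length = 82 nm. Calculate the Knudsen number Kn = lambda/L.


Knudsen number Kn = lambda / L
Kn = 88.0 / 82
Kn = 1.0732

1.0732


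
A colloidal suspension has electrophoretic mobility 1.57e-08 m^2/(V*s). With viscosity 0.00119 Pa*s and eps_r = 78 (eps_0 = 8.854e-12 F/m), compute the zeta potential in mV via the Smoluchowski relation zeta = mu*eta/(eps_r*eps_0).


Smoluchowski equation: zeta = mu * eta / (eps_r * eps_0)
zeta = 1.57e-08 * 0.00119 / (78 * 8.854e-12)
zeta = 0.027053 V = 27.05 mV

27.05


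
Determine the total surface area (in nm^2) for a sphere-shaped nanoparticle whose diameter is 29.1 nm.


Radius r = 29.1/2 = 14.55 nm
Surface area SA = 4 * pi * r^2
SA = 4 * pi * (14.55)^2
SA = 2660.33 nm^2

2660.33


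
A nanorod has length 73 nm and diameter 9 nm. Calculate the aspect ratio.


Aspect ratio AR = length / diameter
AR = 73 / 9
AR = 8.11

8.11


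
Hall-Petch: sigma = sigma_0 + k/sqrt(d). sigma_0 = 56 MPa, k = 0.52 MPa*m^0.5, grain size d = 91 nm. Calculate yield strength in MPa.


d = 91 nm = 9.1e-08 m
sqrt(d) = 0.0003016621
Hall-Petch contribution = k / sqrt(d) = 0.52 / 0.0003016621 = 1723.8 MPa
sigma = sigma_0 + k/sqrt(d) = 56 + 1723.8 = 1779.8 MPa

1779.8


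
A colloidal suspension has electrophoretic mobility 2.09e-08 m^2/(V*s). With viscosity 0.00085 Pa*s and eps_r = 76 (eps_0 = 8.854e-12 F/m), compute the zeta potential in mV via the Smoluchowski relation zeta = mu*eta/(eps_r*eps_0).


Smoluchowski equation: zeta = mu * eta / (eps_r * eps_0)
zeta = 2.09e-08 * 0.00085 / (76 * 8.854e-12)
zeta = 0.0264 V = 26.4 mV

26.4


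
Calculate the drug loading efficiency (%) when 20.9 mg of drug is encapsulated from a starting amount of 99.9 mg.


Drug loading efficiency = (drug loaded / drug initial) * 100
DLE = 20.9 / 99.9 * 100
DLE = 0.2092 * 100
DLE = 20.92%

20.92


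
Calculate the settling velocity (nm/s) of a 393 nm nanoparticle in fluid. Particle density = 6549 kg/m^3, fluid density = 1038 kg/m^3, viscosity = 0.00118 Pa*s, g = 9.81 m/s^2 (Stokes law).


Radius R = 393/2 nm = 1.965e-07 m
Density difference = 6549 - 1038 = 5511 kg/m^3
v = 2 * R^2 * (rho_p - rho_f) * g / (9 * eta)
v = 2 * (1.965e-07)^2 * 5511 * 9.81 / (9 * 0.00118)
v = 3.93124e-07 m/s = 393.1244 nm/s

393.1244


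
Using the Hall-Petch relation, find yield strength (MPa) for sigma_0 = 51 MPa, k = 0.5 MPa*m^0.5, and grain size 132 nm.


d = 132 nm = 1.32e-07 m
sqrt(d) = 0.000363318
Hall-Petch contribution = k / sqrt(d) = 0.5 / 0.000363318 = 1376.2 MPa
sigma = sigma_0 + k/sqrt(d) = 51 + 1376.2 = 1427.2 MPa

1427.2


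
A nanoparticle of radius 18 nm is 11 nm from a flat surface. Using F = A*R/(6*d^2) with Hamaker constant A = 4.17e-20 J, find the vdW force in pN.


Convert to SI: R = 18 nm = 1.8e-08 m, d = 11 nm = 1.1e-08 m
F = A * R / (6 * d^2)
F = 4.17e-20 * 1.8e-08 / (6 * (1.1e-08)^2)
F = 1.03388e-12 N = 1.034 pN

1.034


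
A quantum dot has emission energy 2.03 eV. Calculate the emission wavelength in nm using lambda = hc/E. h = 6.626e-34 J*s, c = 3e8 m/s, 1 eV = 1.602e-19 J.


Convert energy: E = 2.03 eV = 2.03 * 1.602e-19 = 3.25206e-19 J
lambda = h*c / E = 6.626e-34 * 3e8 / 3.25206e-19
lambda = 6.11243e-07 m = 611.2 nm

611.2


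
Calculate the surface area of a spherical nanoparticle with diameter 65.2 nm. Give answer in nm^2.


Radius r = 65.2/2 = 32.6 nm
Surface area SA = 4 * pi * r^2
SA = 4 * pi * (32.6)^2
SA = 13355.04 nm^2

13355.04


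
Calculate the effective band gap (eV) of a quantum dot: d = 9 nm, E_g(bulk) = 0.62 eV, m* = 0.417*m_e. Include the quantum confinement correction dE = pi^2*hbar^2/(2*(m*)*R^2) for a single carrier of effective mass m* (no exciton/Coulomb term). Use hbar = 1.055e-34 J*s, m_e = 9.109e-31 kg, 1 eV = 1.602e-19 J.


Radius R = 9/2 nm = 4.5e-09 m
Confinement energy dE = pi^2 * hbar^2 / (2 * m_eff * m_e * R^2)
dE = pi^2 * (1.055e-34)^2 / (2 * 0.417 * 9.109e-31 * (4.5e-09)^2) J, divided by 1.602e-19 J/eV
dE = 0.0446 eV
Total band gap = E_g(bulk) + dE = 0.62 + 0.0446 = 0.6646 eV

0.6646


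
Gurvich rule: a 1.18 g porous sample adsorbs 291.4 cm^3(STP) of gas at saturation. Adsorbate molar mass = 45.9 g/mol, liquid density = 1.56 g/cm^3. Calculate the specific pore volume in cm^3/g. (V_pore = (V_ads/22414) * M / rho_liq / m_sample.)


Moles adsorbed n = V_ads / 22414 = 291.4 / 22414 = 1.300080e-02 mol
Liquid volume V_liq = n * M / rho_liq = 1.300080e-02 * 45.9 / 1.56 = 0.38252 cm^3
Specific pore volume V_pore = V_liq / m_sample = 0.38252 / 1.18
V_pore = 0.3242 cm^3/g

0.3242


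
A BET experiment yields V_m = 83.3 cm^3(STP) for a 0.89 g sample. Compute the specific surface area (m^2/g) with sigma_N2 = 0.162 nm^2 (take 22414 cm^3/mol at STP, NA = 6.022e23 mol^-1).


Number of moles in monolayer = V_m / 22414 = 83.3 / 22414 = 0.00371643
Number of molecules = moles * NA = 0.00371643 * 6.022e23
SA = molecules * sigma / mass
SA = (83.3 / 22414) * 6.022e23 * 0.162e-18 / 0.89
SA = 407.4 m^2/g

407.4


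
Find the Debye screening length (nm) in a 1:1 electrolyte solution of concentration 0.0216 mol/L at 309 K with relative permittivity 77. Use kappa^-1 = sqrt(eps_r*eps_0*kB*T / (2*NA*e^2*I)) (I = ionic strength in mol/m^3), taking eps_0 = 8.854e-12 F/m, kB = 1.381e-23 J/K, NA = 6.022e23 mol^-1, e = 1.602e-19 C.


Ionic strength I = 0.0216 * 1^2 * 1000 = 21.6 mol/m^3
kappa^-1 = sqrt(77 * 8.854e-12 * 1.381e-23 * 309 / (2 * 6.022e23 * (1.602e-19)^2 * 21.6))
kappa^-1 = 2.087 nm

2.087


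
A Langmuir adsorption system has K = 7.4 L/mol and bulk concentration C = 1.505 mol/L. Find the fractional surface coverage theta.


Langmuir isotherm: theta = K*C / (1 + K*C)
K*C = 7.4 * 1.505 = 11.137
theta = 11.137 / (1 + 11.137) = 11.137 / 12.137
theta = 0.9176

0.9176


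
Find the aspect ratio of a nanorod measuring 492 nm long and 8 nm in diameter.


Aspect ratio AR = length / diameter
AR = 492 / 8
AR = 61.5

61.5


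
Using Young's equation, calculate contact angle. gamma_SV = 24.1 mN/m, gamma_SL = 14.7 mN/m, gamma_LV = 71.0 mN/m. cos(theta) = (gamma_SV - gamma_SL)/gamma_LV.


cos(theta) = (gamma_SV - gamma_SL) / gamma_LV
cos(theta) = (24.1 - 14.7) / 71.0
cos(theta) = 0.132394
theta = arccos(0.132394) = 82.39 degrees

82.39


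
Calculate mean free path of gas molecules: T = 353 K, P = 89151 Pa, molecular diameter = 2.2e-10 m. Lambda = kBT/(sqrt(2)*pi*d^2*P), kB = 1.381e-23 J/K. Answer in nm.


Mean free path: lambda = kB*T / (sqrt(2) * pi * d^2 * P)
lambda = 1.381e-23 * 353 / (sqrt(2) * pi * (2.2e-10)^2 * 89151)
lambda = 2.54292e-07 m
lambda = 254.29 nm

254.29


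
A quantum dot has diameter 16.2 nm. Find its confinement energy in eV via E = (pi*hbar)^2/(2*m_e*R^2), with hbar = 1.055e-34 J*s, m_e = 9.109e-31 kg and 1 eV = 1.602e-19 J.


Radius R = 16.2/2 = 8.1 nm = 8.1e-09 m
E = (pi * 1.055e-34)^2 / (2 * 9.109e-31 * (8.1e-09)^2)
E(J) = 9.19039e-22
E = E(J) / 1.602e-19 = 0.0057 eV

0.0057


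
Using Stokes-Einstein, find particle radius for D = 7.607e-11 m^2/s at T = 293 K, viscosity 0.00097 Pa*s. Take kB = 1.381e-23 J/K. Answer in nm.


Stokes-Einstein: R = kB*T / (6*pi*eta*D)
R = 1.381e-23 * 293 / (6 * pi * 0.00097 * 7.607e-11)
R = 2.90921e-09 m = 2.91 nm

2.91


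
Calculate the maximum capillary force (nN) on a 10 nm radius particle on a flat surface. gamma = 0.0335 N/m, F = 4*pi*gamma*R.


Convert radius: R = 10 nm = 1e-08 m
F = 4 * pi * gamma * R
F = 4 * pi * 0.0335 * 1e-08
F = 4.20973e-09 N = 4.2097 nN

4.2097


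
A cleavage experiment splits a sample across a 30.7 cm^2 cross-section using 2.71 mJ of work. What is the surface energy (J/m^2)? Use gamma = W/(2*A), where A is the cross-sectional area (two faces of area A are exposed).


Convert: A = 30.7 cm^2 = 0.00307 m^2, W = 2.71 mJ = 0.00271 J
Cleaving exposes two faces of area A, so total new surface = 2*A and gamma = W / (2*A)
gamma = 0.00271 / (2 * 0.00307)
gamma = 0.441 J/m^2

0.441


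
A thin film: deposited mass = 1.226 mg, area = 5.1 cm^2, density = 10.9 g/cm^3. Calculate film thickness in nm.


Convert: m = 1.226 mg = 1.2260e-06 kg, A = 5.1 cm^2 = 5.1000e-04 m^2, rho = 10.9 g/cm^3 = 10900 kg/m^3
t = m / (A * rho)
t = 1.2260e-06 / (5.1000e-04 * 10900)
t = 2.2054e-07 m = 220.5 nm

220.5


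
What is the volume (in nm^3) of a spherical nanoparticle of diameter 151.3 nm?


Radius r = 151.3/2 = 75.65 nm
Volume V = (4/3) * pi * r^3
V = (4/3) * pi * (75.65)^3
V = 1813491.01 nm^3

1813491.01


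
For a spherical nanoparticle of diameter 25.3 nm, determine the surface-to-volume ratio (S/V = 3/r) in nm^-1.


Radius r = 25.3/2 = 12.65 nm
S/V = 3 / r = 3 / 12.65
S/V = 0.2372 nm^-1

0.2372


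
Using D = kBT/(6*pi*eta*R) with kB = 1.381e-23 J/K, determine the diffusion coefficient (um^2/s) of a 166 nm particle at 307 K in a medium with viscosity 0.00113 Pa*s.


Radius R = 166/2 = 83 nm = 8.3e-08 m
D = kB*T / (6*pi*eta*R)
D = 1.381e-23 * 307 / (6 * pi * 0.00113 * 8.3e-08)
D = 2.39814e-12 m^2/s = 2.398 um^2/s

2.398


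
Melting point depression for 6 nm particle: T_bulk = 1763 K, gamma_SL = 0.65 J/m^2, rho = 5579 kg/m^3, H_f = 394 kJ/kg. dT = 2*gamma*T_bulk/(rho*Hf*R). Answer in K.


Radius R = 6/2 = 3 nm = 3e-09 m
Convert H_f = 394 kJ/kg = 394000 J/kg
dT = 2 * gamma_SL * T_bulk / (rho * H_f * R)
dT = 2 * 0.65 * 1763 / (5579 * 394000 * 3e-09)
dT = 347.6 K

347.6


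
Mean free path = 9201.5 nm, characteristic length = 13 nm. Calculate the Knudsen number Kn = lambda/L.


Knudsen number Kn = lambda / L
Kn = 9201.5 / 13
Kn = 707.8077

707.8077


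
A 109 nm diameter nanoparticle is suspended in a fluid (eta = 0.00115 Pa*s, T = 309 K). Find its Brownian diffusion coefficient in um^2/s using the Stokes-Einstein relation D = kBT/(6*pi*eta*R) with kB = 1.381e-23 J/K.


Radius R = 109/2 = 54.5 nm = 5.45e-08 m
D = kB*T / (6*pi*eta*R)
D = 1.381e-23 * 309 / (6 * pi * 0.00115 * 5.45e-08)
D = 3.61207e-12 m^2/s = 3.612 um^2/s

3.612


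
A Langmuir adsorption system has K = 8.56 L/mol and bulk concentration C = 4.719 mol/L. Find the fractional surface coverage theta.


Langmuir isotherm: theta = K*C / (1 + K*C)
K*C = 8.56 * 4.719 = 40.39464
theta = 40.39464 / (1 + 40.39464) = 40.39464 / 41.39464
theta = 0.9758

0.9758


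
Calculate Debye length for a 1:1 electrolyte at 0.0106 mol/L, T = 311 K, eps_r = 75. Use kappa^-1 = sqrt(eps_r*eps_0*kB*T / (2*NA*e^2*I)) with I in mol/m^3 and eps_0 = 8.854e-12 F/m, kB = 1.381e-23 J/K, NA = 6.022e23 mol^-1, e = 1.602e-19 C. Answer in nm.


Ionic strength I = 0.0106 * 1^2 * 1000 = 10.6 mol/m^3
kappa^-1 = sqrt(75 * 8.854e-12 * 1.381e-23 * 311 / (2 * 6.022e23 * (1.602e-19)^2 * 10.6))
kappa^-1 = 2.95 nm

2.95


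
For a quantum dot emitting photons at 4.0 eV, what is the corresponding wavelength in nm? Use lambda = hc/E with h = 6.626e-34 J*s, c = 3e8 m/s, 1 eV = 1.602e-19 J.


Convert energy: E = 4.0 eV = 4.0 * 1.602e-19 = 6.408e-19 J
lambda = h*c / E = 6.626e-34 * 3e8 / 6.408e-19
lambda = 3.10206e-07 m = 310.2 nm

310.2


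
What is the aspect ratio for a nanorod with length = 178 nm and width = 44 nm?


Aspect ratio AR = length / diameter
AR = 178 / 44
AR = 4.05

4.05


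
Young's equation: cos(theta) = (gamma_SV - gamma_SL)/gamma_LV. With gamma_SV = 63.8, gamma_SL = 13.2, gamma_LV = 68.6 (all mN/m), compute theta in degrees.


cos(theta) = (gamma_SV - gamma_SL) / gamma_LV
cos(theta) = (63.8 - 13.2) / 68.6
cos(theta) = 0.737609
theta = arccos(0.737609) = 42.47 degrees

42.47


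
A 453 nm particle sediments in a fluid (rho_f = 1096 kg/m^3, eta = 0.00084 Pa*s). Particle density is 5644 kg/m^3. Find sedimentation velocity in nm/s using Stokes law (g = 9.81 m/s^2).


Radius R = 453/2 nm = 2.265e-07 m
Density difference = 5644 - 1096 = 4548 kg/m^3
v = 2 * R^2 * (rho_p - rho_f) * g / (9 * eta)
v = 2 * (2.265e-07)^2 * 4548 * 9.81 / (9 * 0.00084)
v = 6.05528e-07 m/s = 605.5278 nm/s

605.5278


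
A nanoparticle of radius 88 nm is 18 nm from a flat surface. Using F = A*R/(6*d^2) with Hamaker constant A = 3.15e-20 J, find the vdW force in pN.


Convert to SI: R = 88 nm = 8.8e-08 m, d = 18 nm = 1.8e-08 m
F = A * R / (6 * d^2)
F = 3.15e-20 * 8.8e-08 / (6 * (1.8e-08)^2)
F = 1.42593e-12 N = 1.426 pN

1.426


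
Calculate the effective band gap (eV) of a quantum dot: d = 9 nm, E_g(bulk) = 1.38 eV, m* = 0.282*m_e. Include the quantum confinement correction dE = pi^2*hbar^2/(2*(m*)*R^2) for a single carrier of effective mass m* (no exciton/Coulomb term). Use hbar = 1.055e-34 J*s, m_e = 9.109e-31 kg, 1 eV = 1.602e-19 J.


Radius R = 9/2 nm = 4.5e-09 m
Confinement energy dE = pi^2 * hbar^2 / (2 * m_eff * m_e * R^2)
dE = pi^2 * (1.055e-34)^2 / (2 * 0.282 * 9.109e-31 * (4.5e-09)^2) J, divided by 1.602e-19 J/eV
dE = 0.0659 eV
Total band gap = E_g(bulk) + dE = 1.38 + 0.0659 = 1.4459 eV

1.4459


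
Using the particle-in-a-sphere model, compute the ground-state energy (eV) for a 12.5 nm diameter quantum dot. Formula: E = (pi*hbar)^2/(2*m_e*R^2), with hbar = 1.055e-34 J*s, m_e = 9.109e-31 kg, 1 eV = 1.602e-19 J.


Radius R = 12.5/2 = 6.25 nm = 6.25e-09 m
E = (pi * 1.055e-34)^2 / (2 * 9.109e-31 * (6.25e-09)^2)
E(J) = 1.54363e-21
E = E(J) / 1.602e-19 = 0.0096 eV

0.0096


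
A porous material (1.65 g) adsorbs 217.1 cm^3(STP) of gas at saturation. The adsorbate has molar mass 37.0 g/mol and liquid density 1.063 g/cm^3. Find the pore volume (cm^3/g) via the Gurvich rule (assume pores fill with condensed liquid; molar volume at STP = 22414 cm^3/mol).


Moles adsorbed n = V_ads / 22414 = 217.1 / 22414 = 9.685911e-03 mol
Liquid volume V_liq = n * M / rho_liq = 9.685911e-03 * 37.0 / 1.063 = 0.33714 cm^3
Specific pore volume V_pore = V_liq / m_sample = 0.33714 / 1.65
V_pore = 0.2043 cm^3/g

0.2043


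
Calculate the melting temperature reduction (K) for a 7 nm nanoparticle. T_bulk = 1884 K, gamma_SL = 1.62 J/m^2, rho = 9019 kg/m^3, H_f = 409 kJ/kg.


Radius R = 7/2 = 3.5 nm = 3.5e-09 m
Convert H_f = 409 kJ/kg = 409000 J/kg
dT = 2 * gamma_SL * T_bulk / (rho * H_f * R)
dT = 2 * 1.62 * 1884 / (9019 * 409000 * 3.5e-09)
dT = 472.8 K

472.8


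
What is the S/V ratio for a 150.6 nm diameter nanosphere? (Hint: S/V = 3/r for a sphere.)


Radius r = 150.6/2 = 75.3 nm
S/V = 3 / r = 3 / 75.3
S/V = 0.0398 nm^-1

0.0398


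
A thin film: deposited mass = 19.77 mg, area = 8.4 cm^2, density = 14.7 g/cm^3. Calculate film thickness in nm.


Convert: m = 19.77 mg = 1.9770e-05 kg, A = 8.4 cm^2 = 8.4000e-04 m^2, rho = 14.7 g/cm^3 = 14700 kg/m^3
t = m / (A * rho)
t = 1.9770e-05 / (8.4000e-04 * 14700)
t = 1.6011e-06 m = 1601.1 nm

1601.1


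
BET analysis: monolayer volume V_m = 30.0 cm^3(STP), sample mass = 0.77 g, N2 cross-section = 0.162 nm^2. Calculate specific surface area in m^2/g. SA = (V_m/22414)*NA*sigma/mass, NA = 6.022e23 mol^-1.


Number of moles in monolayer = V_m / 22414 = 30.0 / 22414 = 0.00133845
Number of molecules = moles * NA = 0.00133845 * 6.022e23
SA = molecules * sigma / mass
SA = (30.0 / 22414) * 6.022e23 * 0.162e-18 / 0.77
SA = 169.6 m^2/g

169.6


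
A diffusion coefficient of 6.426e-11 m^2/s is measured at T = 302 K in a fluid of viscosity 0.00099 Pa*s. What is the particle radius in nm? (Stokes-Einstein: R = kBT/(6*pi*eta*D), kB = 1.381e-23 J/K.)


Stokes-Einstein: R = kB*T / (6*pi*eta*D)
R = 1.381e-23 * 302 / (6 * pi * 0.00099 * 6.426e-11)
R = 3.47795e-09 m = 3.48 nm

3.48


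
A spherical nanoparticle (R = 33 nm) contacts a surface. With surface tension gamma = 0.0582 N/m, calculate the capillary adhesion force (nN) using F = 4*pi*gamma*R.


Convert radius: R = 33 nm = 3.3e-08 m
F = 4 * pi * gamma * R
F = 4 * pi * 0.0582 * 3.3e-08
F = 2.4135e-08 N = 24.135 nN

24.135


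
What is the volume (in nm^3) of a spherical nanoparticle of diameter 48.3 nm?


Radius r = 48.3/2 = 24.15 nm
Volume V = (4/3) * pi * r^3
V = (4/3) * pi * (24.15)^3
V = 58998.37 nm^3

58998.37


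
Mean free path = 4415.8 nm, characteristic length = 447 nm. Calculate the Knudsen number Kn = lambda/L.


Knudsen number Kn = lambda / L
Kn = 4415.8 / 447
Kn = 9.8787

9.8787


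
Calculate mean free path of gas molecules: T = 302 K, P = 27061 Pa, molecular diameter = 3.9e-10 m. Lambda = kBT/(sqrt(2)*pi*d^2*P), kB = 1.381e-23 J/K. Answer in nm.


Mean free path: lambda = kB*T / (sqrt(2) * pi * d^2 * P)
lambda = 1.381e-23 * 302 / (sqrt(2) * pi * (3.9e-10)^2 * 27061)
lambda = 2.28067e-07 m
lambda = 228.07 nm

228.07


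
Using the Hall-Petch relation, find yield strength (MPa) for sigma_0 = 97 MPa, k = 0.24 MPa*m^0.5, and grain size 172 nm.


d = 172 nm = 1.72e-07 m
sqrt(d) = 0.0004147288
Hall-Petch contribution = k / sqrt(d) = 0.24 / 0.0004147288 = 578.7 MPa
sigma = sigma_0 + k/sqrt(d) = 97 + 578.7 = 675.7 MPa

675.7


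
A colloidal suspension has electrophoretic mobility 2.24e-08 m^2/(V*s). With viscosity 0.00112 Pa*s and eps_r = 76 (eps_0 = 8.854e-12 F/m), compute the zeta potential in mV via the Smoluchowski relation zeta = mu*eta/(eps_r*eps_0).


Smoluchowski equation: zeta = mu * eta / (eps_r * eps_0)
zeta = 2.24e-08 * 0.00112 / (76 * 8.854e-12)
zeta = 0.037283 V = 37.28 mV

37.28


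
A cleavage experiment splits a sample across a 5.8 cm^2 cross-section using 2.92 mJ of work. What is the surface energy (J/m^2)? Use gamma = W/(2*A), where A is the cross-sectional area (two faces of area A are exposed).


Convert: A = 5.8 cm^2 = 0.00058 m^2, W = 2.92 mJ = 0.00292 J
Cleaving exposes two faces of area A, so total new surface = 2*A and gamma = W / (2*A)
gamma = 0.00292 / (2 * 0.00058)
gamma = 2.517 J/m^2

2.517


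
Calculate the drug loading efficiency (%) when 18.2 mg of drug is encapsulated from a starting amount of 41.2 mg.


Drug loading efficiency = (drug loaded / drug initial) * 100
DLE = 18.2 / 41.2 * 100
DLE = 0.4417 * 100
DLE = 44.17%

44.17


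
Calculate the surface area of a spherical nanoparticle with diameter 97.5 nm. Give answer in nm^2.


Radius r = 97.5/2 = 48.75 nm
Surface area SA = 4 * pi * r^2
SA = 4 * pi * (48.75)^2
SA = 29864.77 nm^2

29864.77


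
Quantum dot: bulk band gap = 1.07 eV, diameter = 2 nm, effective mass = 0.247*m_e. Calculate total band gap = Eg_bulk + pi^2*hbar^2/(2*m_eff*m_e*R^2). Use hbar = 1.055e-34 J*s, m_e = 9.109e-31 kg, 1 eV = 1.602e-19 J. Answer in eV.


Radius R = 2/2 nm = 1e-09 m
Confinement energy dE = pi^2 * hbar^2 / (2 * m_eff * m_e * R^2)
dE = pi^2 * (1.055e-34)^2 / (2 * 0.247 * 9.109e-31 * (1e-09)^2) J, divided by 1.602e-19 J/eV
dE = 1.5239 eV
Total band gap = E_g(bulk) + dE = 1.07 + 1.5239 = 2.5939 eV

2.5939


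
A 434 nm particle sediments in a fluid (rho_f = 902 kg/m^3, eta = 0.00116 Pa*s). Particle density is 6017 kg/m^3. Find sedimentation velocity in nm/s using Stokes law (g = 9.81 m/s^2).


Radius R = 434/2 nm = 2.17e-07 m
Density difference = 6017 - 902 = 5115 kg/m^3
v = 2 * R^2 * (rho_p - rho_f) * g / (9 * eta)
v = 2 * (2.17e-07)^2 * 5115 * 9.81 / (9 * 0.00116)
v = 4.52651e-07 m/s = 452.6511 nm/s

452.6511


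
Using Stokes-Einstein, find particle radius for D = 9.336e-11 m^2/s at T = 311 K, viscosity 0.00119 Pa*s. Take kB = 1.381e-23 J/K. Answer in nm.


Stokes-Einstein: R = kB*T / (6*pi*eta*D)
R = 1.381e-23 * 311 / (6 * pi * 0.00119 * 9.336e-11)
R = 2.0509e-09 m = 2.05 nm

2.05


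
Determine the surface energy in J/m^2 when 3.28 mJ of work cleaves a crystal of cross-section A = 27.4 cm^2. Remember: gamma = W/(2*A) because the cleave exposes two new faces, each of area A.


Convert: A = 27.4 cm^2 = 0.00274 m^2, W = 3.28 mJ = 0.00328 J
Cleaving exposes two faces of area A, so total new surface = 2*A and gamma = W / (2*A)
gamma = 0.00328 / (2 * 0.00274)
gamma = 0.599 J/m^2

0.599


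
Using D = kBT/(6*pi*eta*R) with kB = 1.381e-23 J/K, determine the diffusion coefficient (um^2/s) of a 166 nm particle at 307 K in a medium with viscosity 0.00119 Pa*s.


Radius R = 166/2 = 83 nm = 8.3e-08 m
D = kB*T / (6*pi*eta*R)
D = 1.381e-23 * 307 / (6 * pi * 0.00119 * 8.3e-08)
D = 2.27722e-12 m^2/s = 2.277 um^2/s

2.277


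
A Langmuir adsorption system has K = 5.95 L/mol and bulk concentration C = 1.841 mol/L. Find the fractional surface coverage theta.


Langmuir isotherm: theta = K*C / (1 + K*C)
K*C = 5.95 * 1.841 = 10.95395
theta = 10.95395 / (1 + 10.95395) = 10.95395 / 11.95395
theta = 0.9163

0.9163


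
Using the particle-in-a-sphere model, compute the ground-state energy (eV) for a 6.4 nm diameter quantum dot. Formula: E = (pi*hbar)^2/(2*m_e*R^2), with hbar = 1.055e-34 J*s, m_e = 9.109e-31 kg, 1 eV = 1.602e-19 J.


Radius R = 6.4/2 = 3.2 nm = 3.2e-09 m
E = (pi * 1.055e-34)^2 / (2 * 9.109e-31 * (3.2e-09)^2)
E(J) = 5.88849e-21
E = E(J) / 1.602e-19 = 0.0368 eV

0.0368


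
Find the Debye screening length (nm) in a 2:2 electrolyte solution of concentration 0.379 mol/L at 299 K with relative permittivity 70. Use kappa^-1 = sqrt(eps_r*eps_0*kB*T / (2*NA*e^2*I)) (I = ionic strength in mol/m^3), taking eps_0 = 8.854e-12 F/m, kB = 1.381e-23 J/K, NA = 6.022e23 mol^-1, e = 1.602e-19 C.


Ionic strength I = 0.379 * 2^2 * 1000 = 1516 mol/m^3
kappa^-1 = sqrt(70 * 8.854e-12 * 1.381e-23 * 299 / (2 * 6.022e23 * (1.602e-19)^2 * 1516))
kappa^-1 = 0.234 nm

0.234


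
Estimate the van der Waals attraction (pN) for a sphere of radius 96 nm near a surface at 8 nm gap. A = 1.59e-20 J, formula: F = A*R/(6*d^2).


Convert to SI: R = 96 nm = 9.6e-08 m, d = 8 nm = 8e-09 m
F = A * R / (6 * d^2)
F = 1.59e-20 * 9.6e-08 / (6 * (8e-09)^2)
F = 3.975e-12 N = 3.975 pN

3.975


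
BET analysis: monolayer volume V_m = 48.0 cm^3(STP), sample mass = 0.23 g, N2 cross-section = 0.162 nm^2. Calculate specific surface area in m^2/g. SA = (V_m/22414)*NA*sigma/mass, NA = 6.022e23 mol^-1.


Number of moles in monolayer = V_m / 22414 = 48.0 / 22414 = 0.00214152
Number of molecules = moles * NA = 0.00214152 * 6.022e23
SA = molecules * sigma / mass
SA = (48.0 / 22414) * 6.022e23 * 0.162e-18 / 0.23
SA = 908.3 m^2/g

908.3


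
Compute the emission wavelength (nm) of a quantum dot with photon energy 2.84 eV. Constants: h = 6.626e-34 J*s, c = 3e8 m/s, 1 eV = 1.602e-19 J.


Convert energy: E = 2.84 eV = 2.84 * 1.602e-19 = 4.54968e-19 J
lambda = h*c / E = 6.626e-34 * 3e8 / 4.54968e-19
lambda = 4.3691e-07 m = 436.9 nm

436.9


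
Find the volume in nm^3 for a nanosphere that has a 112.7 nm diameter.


Radius r = 112.7/2 = 56.35 nm
Volume V = (4/3) * pi * r^3
V = (4/3) * pi * (56.35)^3
V = 749497.81 nm^3

749497.81


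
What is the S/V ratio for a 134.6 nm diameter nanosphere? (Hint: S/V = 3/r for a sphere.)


Radius r = 134.6/2 = 67.3 nm
S/V = 3 / r = 3 / 67.3
S/V = 0.0446 nm^-1

0.0446


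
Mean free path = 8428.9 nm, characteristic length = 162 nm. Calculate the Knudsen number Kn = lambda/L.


Knudsen number Kn = lambda / L
Kn = 8428.9 / 162
Kn = 52.0302

52.0302


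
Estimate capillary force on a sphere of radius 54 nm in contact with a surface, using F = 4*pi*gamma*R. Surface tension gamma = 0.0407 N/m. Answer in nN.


Convert radius: R = 54 nm = 5.4e-08 m
F = 4 * pi * gamma * R
F = 4 * pi * 0.0407 * 5.4e-08
F = 2.76184e-08 N = 27.6184 nN

27.6184


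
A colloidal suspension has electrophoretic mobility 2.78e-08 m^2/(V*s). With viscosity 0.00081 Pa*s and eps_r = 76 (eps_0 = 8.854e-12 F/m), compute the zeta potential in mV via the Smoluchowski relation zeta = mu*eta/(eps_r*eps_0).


Smoluchowski equation: zeta = mu * eta / (eps_r * eps_0)
zeta = 2.78e-08 * 0.00081 / (76 * 8.854e-12)
zeta = 0.033464 V = 33.46 mV

33.46


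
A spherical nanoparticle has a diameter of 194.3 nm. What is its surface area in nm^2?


Radius r = 194.3/2 = 97.15 nm
Surface area SA = 4 * pi * r^2
SA = 4 * pi * (97.15)^2
SA = 118602.95 nm^2

118602.95


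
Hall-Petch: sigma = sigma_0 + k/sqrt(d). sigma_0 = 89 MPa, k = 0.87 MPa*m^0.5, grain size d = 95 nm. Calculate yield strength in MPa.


d = 95 nm = 9.5e-08 m
sqrt(d) = 0.0003082207
Hall-Petch contribution = k / sqrt(d) = 0.87 / 0.0003082207 = 2822.7 MPa
sigma = sigma_0 + k/sqrt(d) = 89 + 2822.7 = 2911.7 MPa

2911.7


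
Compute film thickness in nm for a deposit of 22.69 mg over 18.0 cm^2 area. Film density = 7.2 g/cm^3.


Convert: m = 22.69 mg = 2.2690e-05 kg, A = 18.0 cm^2 = 1.8000e-03 m^2, rho = 7.2 g/cm^3 = 7200 kg/m^3
t = m / (A * rho)
t = 2.2690e-05 / (1.8000e-03 * 7200)
t = 1.7508e-06 m = 1750.8 nm

1750.8


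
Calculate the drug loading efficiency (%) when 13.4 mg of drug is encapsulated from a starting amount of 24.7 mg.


Drug loading efficiency = (drug loaded / drug initial) * 100
DLE = 13.4 / 24.7 * 100
DLE = 0.5425 * 100
DLE = 54.25%

54.25


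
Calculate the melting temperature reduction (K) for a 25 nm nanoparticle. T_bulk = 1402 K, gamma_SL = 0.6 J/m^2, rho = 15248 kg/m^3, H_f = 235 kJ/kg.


Radius R = 25/2 = 12.5 nm = 1.25e-08 m
Convert H_f = 235 kJ/kg = 235000 J/kg
dT = 2 * gamma_SL * T_bulk / (rho * H_f * R)
dT = 2 * 0.6 * 1402 / (15248 * 235000 * 1.25e-08)
dT = 37.6 K

37.6


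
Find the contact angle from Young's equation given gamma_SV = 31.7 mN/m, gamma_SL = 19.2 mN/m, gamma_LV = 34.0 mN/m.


cos(theta) = (gamma_SV - gamma_SL) / gamma_LV
cos(theta) = (31.7 - 19.2) / 34.0
cos(theta) = 0.367647
theta = arccos(0.367647) = 68.43 degrees

68.43


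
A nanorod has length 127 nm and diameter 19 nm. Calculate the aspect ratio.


Aspect ratio AR = length / diameter
AR = 127 / 19
AR = 6.68

6.68


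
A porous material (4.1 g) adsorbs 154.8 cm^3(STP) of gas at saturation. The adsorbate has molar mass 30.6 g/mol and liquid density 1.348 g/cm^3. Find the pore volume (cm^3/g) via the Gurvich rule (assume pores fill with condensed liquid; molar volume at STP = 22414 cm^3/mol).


Moles adsorbed n = V_ads / 22414 = 154.8 / 22414 = 6.906398e-03 mol
Liquid volume V_liq = n * M / rho_liq = 6.906398e-03 * 30.6 / 1.348 = 0.15678 cm^3
Specific pore volume V_pore = V_liq / m_sample = 0.15678 / 4.1
V_pore = 0.0382 cm^3/g

0.0382


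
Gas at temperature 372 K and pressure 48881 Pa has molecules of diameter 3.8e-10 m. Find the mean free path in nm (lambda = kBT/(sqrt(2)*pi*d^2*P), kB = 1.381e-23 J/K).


Mean free path: lambda = kB*T / (sqrt(2) * pi * d^2 * P)
lambda = 1.381e-23 * 372 / (sqrt(2) * pi * (3.8e-10)^2 * 48881)
lambda = 1.63819e-07 m
lambda = 163.82 nm

163.82


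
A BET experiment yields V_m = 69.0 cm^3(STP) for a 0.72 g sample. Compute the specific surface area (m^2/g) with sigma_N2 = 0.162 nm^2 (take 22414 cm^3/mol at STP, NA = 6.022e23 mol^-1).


Number of moles in monolayer = V_m / 22414 = 69.0 / 22414 = 0.00307843
Number of molecules = moles * NA = 0.00307843 * 6.022e23
SA = molecules * sigma / mass
SA = (69.0 / 22414) * 6.022e23 * 0.162e-18 / 0.72
SA = 417.1 m^2/g

417.1


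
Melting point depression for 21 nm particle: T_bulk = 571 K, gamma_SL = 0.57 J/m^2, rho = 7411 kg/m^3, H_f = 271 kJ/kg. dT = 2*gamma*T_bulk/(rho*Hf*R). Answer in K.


Radius R = 21/2 = 10.5 nm = 1.05e-08 m
Convert H_f = 271 kJ/kg = 271000 J/kg
dT = 2 * gamma_SL * T_bulk / (rho * H_f * R)
dT = 2 * 0.57 * 571 / (7411 * 271000 * 1.05e-08)
dT = 30.9 K

30.9


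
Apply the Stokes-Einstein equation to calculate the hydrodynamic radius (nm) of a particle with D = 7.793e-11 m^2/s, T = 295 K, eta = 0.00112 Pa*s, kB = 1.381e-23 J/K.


Stokes-Einstein: R = kB*T / (6*pi*eta*D)
R = 1.381e-23 * 295 / (6 * pi * 0.00112 * 7.793e-11)
R = 2.47624e-09 m = 2.48 nm

2.48


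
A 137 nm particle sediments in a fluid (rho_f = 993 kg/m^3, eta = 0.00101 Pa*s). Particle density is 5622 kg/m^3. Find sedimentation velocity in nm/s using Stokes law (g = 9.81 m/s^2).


Radius R = 137/2 nm = 6.85e-08 m
Density difference = 5622 - 993 = 4629 kg/m^3
v = 2 * R^2 * (rho_p - rho_f) * g / (9 * eta)
v = 2 * (6.85e-08)^2 * 4629 * 9.81 / (9 * 0.00101)
v = 4.68817e-08 m/s = 46.8817 nm/s

46.8817


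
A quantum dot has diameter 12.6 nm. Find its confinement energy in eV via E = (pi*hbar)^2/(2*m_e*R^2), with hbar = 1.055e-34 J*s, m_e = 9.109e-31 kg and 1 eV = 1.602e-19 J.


Radius R = 12.6/2 = 6.3 nm = 6.3e-09 m
E = (pi * 1.055e-34)^2 / (2 * 9.109e-31 * (6.3e-09)^2)
E(J) = 1.51923e-21
E = E(J) / 1.602e-19 = 0.0095 eV

0.0095


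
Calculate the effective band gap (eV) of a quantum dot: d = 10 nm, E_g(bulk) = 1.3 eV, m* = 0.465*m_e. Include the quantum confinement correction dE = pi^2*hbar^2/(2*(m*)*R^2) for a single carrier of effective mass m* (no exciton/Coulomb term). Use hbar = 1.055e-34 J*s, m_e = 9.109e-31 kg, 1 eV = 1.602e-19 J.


Radius R = 10/2 nm = 5e-09 m
Confinement energy dE = pi^2 * hbar^2 / (2 * m_eff * m_e * R^2)
dE = pi^2 * (1.055e-34)^2 / (2 * 0.465 * 9.109e-31 * (5e-09)^2) J, divided by 1.602e-19 J/eV
dE = 0.0324 eV
Total band gap = E_g(bulk) + dE = 1.3 + 0.0324 = 1.3324 eV

1.3324


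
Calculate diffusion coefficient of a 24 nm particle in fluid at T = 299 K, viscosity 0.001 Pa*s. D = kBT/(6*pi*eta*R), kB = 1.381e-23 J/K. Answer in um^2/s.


Radius R = 24/2 = 12 nm = 1.2e-08 m
D = kB*T / (6*pi*eta*R)
D = 1.381e-23 * 299 / (6 * pi * 0.001 * 1.2e-08)
D = 1.8255e-11 m^2/s = 18.255 um^2/s

18.255


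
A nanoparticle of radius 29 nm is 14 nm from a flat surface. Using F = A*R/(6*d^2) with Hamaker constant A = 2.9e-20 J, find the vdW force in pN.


Convert to SI: R = 29 nm = 2.9e-08 m, d = 14 nm = 1.4e-08 m
F = A * R / (6 * d^2)
F = 2.9e-20 * 2.9e-08 / (6 * (1.4e-08)^2)
F = 7.15136e-13 N = 0.715 pN

0.715


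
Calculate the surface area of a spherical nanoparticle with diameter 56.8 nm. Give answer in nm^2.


Radius r = 56.8/2 = 28.4 nm
Surface area SA = 4 * pi * r^2
SA = 4 * pi * (28.4)^2
SA = 10135.53 nm^2

10135.53


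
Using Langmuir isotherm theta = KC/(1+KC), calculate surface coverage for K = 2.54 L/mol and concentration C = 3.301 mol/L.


Langmuir isotherm: theta = K*C / (1 + K*C)
K*C = 2.54 * 3.301 = 8.38454
theta = 8.38454 / (1 + 8.38454) = 8.38454 / 9.38454
theta = 0.8934

0.8934


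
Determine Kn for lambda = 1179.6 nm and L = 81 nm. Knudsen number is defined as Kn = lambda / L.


Knudsen number Kn = lambda / L
Kn = 1179.6 / 81
Kn = 14.563

14.563


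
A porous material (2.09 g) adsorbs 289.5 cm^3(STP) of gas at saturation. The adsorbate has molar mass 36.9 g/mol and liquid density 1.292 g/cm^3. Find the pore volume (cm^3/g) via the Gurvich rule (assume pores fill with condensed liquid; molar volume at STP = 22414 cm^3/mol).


Moles adsorbed n = V_ads / 22414 = 289.5 / 22414 = 1.291603e-02 mol
Liquid volume V_liq = n * M / rho_liq = 1.291603e-02 * 36.9 / 1.292 = 0.36889 cm^3
Specific pore volume V_pore = V_liq / m_sample = 0.36889 / 2.09
V_pore = 0.1765 cm^3/g

0.1765


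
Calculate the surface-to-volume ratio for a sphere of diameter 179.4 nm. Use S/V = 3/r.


Radius r = 179.4/2 = 89.7 nm
S/V = 3 / r = 3 / 89.7
S/V = 0.0334 nm^-1

0.0334


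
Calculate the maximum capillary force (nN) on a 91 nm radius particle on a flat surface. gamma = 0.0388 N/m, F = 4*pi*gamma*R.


Convert radius: R = 91 nm = 9.1e-08 m
F = 4 * pi * gamma * R
F = 4 * pi * 0.0388 * 9.1e-08
F = 4.43693e-08 N = 44.3693 nN

44.3693


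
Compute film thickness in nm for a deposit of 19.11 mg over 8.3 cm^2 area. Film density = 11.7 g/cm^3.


Convert: m = 19.11 mg = 1.9110e-05 kg, A = 8.3 cm^2 = 8.3000e-04 m^2, rho = 11.7 g/cm^3 = 11700 kg/m^3
t = m / (A * rho)
t = 1.9110e-05 / (8.3000e-04 * 11700)
t = 1.9679e-06 m = 1967.9 nm

1967.9


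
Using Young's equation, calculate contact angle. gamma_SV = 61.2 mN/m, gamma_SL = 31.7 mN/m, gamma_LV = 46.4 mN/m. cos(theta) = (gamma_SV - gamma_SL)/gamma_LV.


cos(theta) = (gamma_SV - gamma_SL) / gamma_LV
cos(theta) = (61.2 - 31.7) / 46.4
cos(theta) = 0.635776
theta = arccos(0.635776) = 50.52 degrees

50.52


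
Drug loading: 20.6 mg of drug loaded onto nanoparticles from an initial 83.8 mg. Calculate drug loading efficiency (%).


Drug loading efficiency = (drug loaded / drug initial) * 100
DLE = 20.6 / 83.8 * 100
DLE = 0.2458 * 100
DLE = 24.58%

24.58


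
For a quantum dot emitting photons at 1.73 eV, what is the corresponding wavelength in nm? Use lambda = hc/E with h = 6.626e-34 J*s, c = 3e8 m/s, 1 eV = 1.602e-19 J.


Convert energy: E = 1.73 eV = 1.73 * 1.602e-19 = 2.77146e-19 J
lambda = h*c / E = 6.626e-34 * 3e8 / 2.77146e-19
lambda = 7.17239e-07 m = 717.2 nm

717.2


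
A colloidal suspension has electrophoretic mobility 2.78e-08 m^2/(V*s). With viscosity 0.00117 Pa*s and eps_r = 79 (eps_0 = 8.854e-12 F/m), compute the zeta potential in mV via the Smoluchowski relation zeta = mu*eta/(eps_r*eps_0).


Smoluchowski equation: zeta = mu * eta / (eps_r * eps_0)
zeta = 2.78e-08 * 0.00117 / (79 * 8.854e-12)
zeta = 0.046501 V = 46.5 mV

46.5


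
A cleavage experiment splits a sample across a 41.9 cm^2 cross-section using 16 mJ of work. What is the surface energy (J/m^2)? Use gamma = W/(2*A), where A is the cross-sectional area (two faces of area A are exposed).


Convert: A = 41.9 cm^2 = 0.00419 m^2, W = 16 mJ = 0.016 J
Cleaving exposes two faces of area A, so total new surface = 2*A and gamma = W / (2*A)
gamma = 0.016 / (2 * 0.00419)
gamma = 1.909 J/m^2

1.909


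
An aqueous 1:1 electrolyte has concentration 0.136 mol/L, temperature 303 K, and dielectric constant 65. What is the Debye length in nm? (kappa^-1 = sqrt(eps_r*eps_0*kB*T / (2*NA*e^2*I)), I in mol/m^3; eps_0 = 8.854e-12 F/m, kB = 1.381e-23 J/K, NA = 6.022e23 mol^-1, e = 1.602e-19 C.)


Ionic strength I = 0.136 * 1^2 * 1000 = 136 mol/m^3
kappa^-1 = sqrt(65 * 8.854e-12 * 1.381e-23 * 303 / (2 * 6.022e23 * (1.602e-19)^2 * 136))
kappa^-1 = 0.757 nm

0.757


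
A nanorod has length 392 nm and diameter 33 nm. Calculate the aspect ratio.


Aspect ratio AR = length / diameter
AR = 392 / 33
AR = 11.88

11.88


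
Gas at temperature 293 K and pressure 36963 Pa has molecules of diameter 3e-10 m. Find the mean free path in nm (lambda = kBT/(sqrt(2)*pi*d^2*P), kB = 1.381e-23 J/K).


Mean free path: lambda = kB*T / (sqrt(2) * pi * d^2 * P)
lambda = 1.381e-23 * 293 / (sqrt(2) * pi * (3e-10)^2 * 36963)
lambda = 2.73771e-07 m
lambda = 273.77 nm

273.77


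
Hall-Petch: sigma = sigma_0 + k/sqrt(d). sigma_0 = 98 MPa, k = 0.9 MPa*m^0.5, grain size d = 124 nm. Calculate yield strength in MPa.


d = 124 nm = 1.24e-07 m
sqrt(d) = 0.0003521363
Hall-Petch contribution = k / sqrt(d) = 0.9 / 0.0003521363 = 2555.8 MPa
sigma = sigma_0 + k/sqrt(d) = 98 + 2555.8 = 2653.8 MPa

2653.8


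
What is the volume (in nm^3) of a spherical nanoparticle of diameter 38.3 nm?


Radius r = 38.3/2 = 19.15 nm
Volume V = (4/3) * pi * r^3
V = (4/3) * pi * (19.15)^3
V = 29416.77 nm^3

29416.77


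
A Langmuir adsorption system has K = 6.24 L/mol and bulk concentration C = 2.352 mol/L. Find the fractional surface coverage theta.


Langmuir isotherm: theta = K*C / (1 + K*C)
K*C = 6.24 * 2.352 = 14.67648
theta = 14.67648 / (1 + 14.67648) = 14.67648 / 15.67648
theta = 0.9362

0.9362


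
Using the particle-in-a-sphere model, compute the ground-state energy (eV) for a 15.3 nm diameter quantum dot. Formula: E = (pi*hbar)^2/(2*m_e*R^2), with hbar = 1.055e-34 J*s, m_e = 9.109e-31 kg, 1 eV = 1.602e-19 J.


Radius R = 15.3/2 = 7.65 nm = 7.65e-09 m
E = (pi * 1.055e-34)^2 / (2 * 9.109e-31 * (7.65e-09)^2)
E(J) = 1.03034e-21
E = E(J) / 1.602e-19 = 0.0064 eV

0.0064


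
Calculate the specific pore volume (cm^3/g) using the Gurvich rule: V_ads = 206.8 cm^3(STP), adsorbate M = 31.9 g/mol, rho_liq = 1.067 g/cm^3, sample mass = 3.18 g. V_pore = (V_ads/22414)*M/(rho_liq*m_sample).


Moles adsorbed n = V_ads / 22414 = 206.8 / 22414 = 9.226376e-03 mol
Liquid volume V_liq = n * M / rho_liq = 9.226376e-03 * 31.9 / 1.067 = 0.27584 cm^3
Specific pore volume V_pore = V_liq / m_sample = 0.27584 / 3.18
V_pore = 0.0867 cm^3/g

0.0867


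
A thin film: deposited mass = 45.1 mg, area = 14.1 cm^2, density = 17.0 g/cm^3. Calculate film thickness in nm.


Convert: m = 45.1 mg = 4.5100e-05 kg, A = 14.1 cm^2 = 1.4100e-03 m^2, rho = 17.0 g/cm^3 = 17000 kg/m^3
t = m / (A * rho)
t = 4.5100e-05 / (1.4100e-03 * 17000)
t = 1.8815e-06 m = 1881.5 nm

1881.5


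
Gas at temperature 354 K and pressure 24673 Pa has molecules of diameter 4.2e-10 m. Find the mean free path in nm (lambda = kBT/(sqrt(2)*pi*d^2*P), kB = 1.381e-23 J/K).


Mean free path: lambda = kB*T / (sqrt(2) * pi * d^2 * P)
lambda = 1.381e-23 * 354 / (sqrt(2) * pi * (4.2e-10)^2 * 24673)
lambda = 2.5282e-07 m
lambda = 252.82 nm

252.82


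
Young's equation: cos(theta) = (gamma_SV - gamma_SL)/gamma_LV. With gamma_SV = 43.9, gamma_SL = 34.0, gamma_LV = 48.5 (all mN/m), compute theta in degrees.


cos(theta) = (gamma_SV - gamma_SL) / gamma_LV
cos(theta) = (43.9 - 34.0) / 48.5
cos(theta) = 0.204124
theta = arccos(0.204124) = 78.22 degrees

78.22


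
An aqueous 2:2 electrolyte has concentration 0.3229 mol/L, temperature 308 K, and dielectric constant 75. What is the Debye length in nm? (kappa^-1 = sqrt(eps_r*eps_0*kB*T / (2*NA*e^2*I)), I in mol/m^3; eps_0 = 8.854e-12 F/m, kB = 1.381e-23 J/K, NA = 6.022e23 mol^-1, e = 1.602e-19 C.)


Ionic strength I = 0.3229 * 2^2 * 1000 = 1291.6 mol/m^3
kappa^-1 = sqrt(75 * 8.854e-12 * 1.381e-23 * 308 / (2 * 6.022e23 * (1.602e-19)^2 * 1291.6))
kappa^-1 = 0.266 nm

0.266


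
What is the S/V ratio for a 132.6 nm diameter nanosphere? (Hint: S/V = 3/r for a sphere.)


Radius r = 132.6/2 = 66.3 nm
S/V = 3 / r = 3 / 66.3
S/V = 0.0452 nm^-1

0.0452


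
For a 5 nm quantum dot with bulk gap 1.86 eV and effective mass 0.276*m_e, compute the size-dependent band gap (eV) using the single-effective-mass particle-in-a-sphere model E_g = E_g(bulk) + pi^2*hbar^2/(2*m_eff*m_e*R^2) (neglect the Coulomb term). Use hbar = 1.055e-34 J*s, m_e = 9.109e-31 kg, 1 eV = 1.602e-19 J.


Radius R = 5/2 nm = 2.5e-09 m
Confinement energy dE = pi^2 * hbar^2 / (2 * m_eff * m_e * R^2)
dE = pi^2 * (1.055e-34)^2 / (2 * 0.276 * 9.109e-31 * (2.5e-09)^2) J, divided by 1.602e-19 J/eV
dE = 0.2182 eV
Total band gap = E_g(bulk) + dE = 1.86 + 0.2182 = 2.0782 eV

2.0782


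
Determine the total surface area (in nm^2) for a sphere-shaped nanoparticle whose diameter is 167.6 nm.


Radius r = 167.6/2 = 83.8 nm
Surface area SA = 4 * pi * r^2
SA = 4 * pi * (83.8)^2
SA = 88246.58 nm^2

88246.58


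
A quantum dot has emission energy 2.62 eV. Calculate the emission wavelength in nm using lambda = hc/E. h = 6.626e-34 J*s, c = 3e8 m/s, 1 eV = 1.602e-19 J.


Convert energy: E = 2.62 eV = 2.62 * 1.602e-19 = 4.19724e-19 J
lambda = h*c / E = 6.626e-34 * 3e8 / 4.19724e-19
lambda = 4.73597e-07 m = 473.6 nm

473.6


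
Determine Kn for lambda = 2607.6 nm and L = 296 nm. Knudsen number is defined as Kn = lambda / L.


Knudsen number Kn = lambda / L
Kn = 2607.6 / 296
Kn = 8.8095

8.8095


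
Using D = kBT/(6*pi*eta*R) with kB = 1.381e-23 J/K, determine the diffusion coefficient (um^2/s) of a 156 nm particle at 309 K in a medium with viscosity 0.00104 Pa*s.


Radius R = 156/2 = 78 nm = 7.8e-08 m
D = kB*T / (6*pi*eta*R)
D = 1.381e-23 * 309 / (6 * pi * 0.00104 * 7.8e-08)
D = 2.79076e-12 m^2/s = 2.791 um^2/s

2.791


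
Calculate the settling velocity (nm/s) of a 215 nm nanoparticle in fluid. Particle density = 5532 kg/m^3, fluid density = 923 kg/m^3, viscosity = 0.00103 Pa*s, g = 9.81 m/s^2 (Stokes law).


Radius R = 215/2 nm = 1.075e-07 m
Density difference = 5532 - 923 = 4609 kg/m^3
v = 2 * R^2 * (rho_p - rho_f) * g / (9 * eta)
v = 2 * (1.075e-07)^2 * 4609 * 9.81 / (9 * 0.00103)
v = 1.12731e-07 m/s = 112.7309 nm/s

112.7309


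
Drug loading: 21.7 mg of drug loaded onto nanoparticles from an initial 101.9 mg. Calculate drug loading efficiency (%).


Drug loading efficiency = (drug loaded / drug initial) * 100
DLE = 21.7 / 101.9 * 100
DLE = 0.213 * 100
DLE = 21.3%

21.3
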